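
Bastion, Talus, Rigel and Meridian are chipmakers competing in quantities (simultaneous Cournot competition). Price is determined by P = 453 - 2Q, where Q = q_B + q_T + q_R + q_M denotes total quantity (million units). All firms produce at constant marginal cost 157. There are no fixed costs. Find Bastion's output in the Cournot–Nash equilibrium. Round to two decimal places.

29.60

Each firm earns π_i = (453 - 2Q)q_i - 157q_i.
First-order condition (treating rivals' output as given): 296 - 4q_i - 2·Σ_{j≠i} q_j = 0.
By symmetry each firm produces the same amount; substituting Σ_{j≠i} q_j = 3q_i yields q_i = 296/10 = 148/5.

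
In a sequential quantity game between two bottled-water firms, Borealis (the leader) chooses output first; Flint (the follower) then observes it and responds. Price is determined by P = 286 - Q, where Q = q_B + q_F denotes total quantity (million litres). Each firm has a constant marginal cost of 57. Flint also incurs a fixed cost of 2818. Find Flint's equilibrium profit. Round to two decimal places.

The follower Flint best-responds to any q_B: π_F = (286 - Q)q_F - 57q_F.
Setting the follower's marginal profit to zero, 229 - q_B - 2q_F = 0, i.e. q_F = (229 - q_B)/2.
Borealis substitutes q_F(q_B) into its own profit: π_B = q_B(286 - q_B - (229 - q_B)/2) - 57q_B = (343/2 - (1/2)q_B)q_B - 57q_B.
Maximising: ∂π_B/∂q_B = 229/2 - q_B = 0, giving q_B = 229/2.
Then q_F = (229 - 229/2)/2 = 229/4.
Price P = 286 - 687/4 = 457/4.
Flint's profit: (457/4 - 57)·(229/4) - 2818 = 459.5625.

459.56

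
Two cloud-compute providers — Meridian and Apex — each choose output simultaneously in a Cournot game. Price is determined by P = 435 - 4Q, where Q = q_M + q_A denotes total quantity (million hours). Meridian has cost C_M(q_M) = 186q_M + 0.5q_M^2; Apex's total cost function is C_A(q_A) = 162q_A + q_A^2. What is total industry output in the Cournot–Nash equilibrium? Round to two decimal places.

Meridian's profit: π_M = (435 - 4Q)q_M - (186q_M + (1/2)q_M²). Setting ∂π_M/∂q_M = 0: 249 - 9q_M - 4(q_A) = 0.
Apex's first-order condition: 273 - 10q_A - 4(q_M) = 0.
So q_M = (249 - 4q_A)/9 and q_A = (273 - 4q_M)/10.
Solving the pair: q_M = 699/37, q_A = 1461/74.
Total output Q = 699/37 + 1461/74 = 38.6351.

38.64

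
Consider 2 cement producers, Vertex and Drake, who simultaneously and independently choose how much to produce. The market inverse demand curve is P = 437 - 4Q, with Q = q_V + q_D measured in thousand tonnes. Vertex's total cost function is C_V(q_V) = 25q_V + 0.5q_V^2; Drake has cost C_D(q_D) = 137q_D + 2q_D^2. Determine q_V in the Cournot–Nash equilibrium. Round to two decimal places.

40.70

Vertex's profit: π_V = (437 - 4Q)q_V - (25q_V + (1/2)q_V²). Setting ∂π_V/∂q_V = 0: 412 - 9q_V - 4(q_D) = 0.
Drake's first-order condition: 300 - 12q_D - 4(q_V) = 0.
So q_V = (412 - 4q_D)/9 and q_D = (300 - 4q_V)/12.
Substituting one into the other gives q_V = 936/23 and q_D = 263/23.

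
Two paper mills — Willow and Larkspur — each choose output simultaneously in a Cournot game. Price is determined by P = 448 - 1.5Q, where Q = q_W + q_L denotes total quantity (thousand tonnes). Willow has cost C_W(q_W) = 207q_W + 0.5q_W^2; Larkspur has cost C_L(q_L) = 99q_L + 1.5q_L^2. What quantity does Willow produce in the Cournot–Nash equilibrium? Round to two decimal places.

42.41

Willow's profit: π_W = (448 - 1.5Q)q_W - (207q_W + (1/2)q_W²). Setting ∂π_W/∂q_W = 0: 241 - 4q_W - (3/2)(q_L) = 0.
Larkspur's profit: π_L = (448 - 1.5Q)q_L - (99q_L + (3/2)q_L²). Setting ∂π_L/∂q_L = 0: 349 - 6q_L - (3/2)(q_W) = 0.
Rearranging gives the reaction functions q_W = (241 - (3/2)q_L)/4 and q_L = (349 - (3/2)q_W)/6.
Substituting one into the other gives q_W = 1230/29 and q_L = 47.5632.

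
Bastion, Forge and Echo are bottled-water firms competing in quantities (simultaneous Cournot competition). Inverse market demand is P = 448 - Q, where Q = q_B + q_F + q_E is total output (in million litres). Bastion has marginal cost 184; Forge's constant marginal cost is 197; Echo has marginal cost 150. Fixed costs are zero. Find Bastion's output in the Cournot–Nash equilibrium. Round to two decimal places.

Bastion's profit: π_B = (448 - Q)q_B - (184q_B). Setting ∂π_B/∂q_B = 0: 264 - 2q_B - (q_F + q_E) = 0.
Forge's profit: π_F = (448 - Q)q_F - (197q_F). Setting ∂π_F/∂q_F = 0: 251 - 2q_F - (q_B + q_E) = 0.
Echo's first-order condition: 298 - 2q_E - (q_B + q_F) = 0.
Adding the 3 first-order conditions: 813 − 4Q = 0, so Q = 813/4.
Back-substituting: q_B = (264 − 813/4) = 243/4, q_F = (251 − 813/4) = 191/4, q_E = (298 − 813/4) = 379/4.

60.75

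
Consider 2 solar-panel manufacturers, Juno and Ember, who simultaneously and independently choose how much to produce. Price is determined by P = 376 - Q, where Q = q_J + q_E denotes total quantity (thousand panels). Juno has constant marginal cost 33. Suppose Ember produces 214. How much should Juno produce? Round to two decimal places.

With the rival's output fixed at 214, Juno's profit is π_J = (376 - 214 - q_J)q_J - (33q_J) = (162 - q_J)q_J - (33q_J).
∂π_J/∂q_J = 129 - 2q_J = 0, so q_J = 129/2.

64.50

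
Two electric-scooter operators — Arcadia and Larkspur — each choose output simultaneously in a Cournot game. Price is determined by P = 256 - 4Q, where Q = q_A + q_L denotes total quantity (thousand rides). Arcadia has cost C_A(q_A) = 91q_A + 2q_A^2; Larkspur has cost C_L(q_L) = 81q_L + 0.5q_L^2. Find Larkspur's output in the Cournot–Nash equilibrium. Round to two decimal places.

Arcadia's profit: π_A = (256 - 4Q)q_A - (91q_A + 2q_A²). Setting ∂π_A/∂q_A = 0: 165 - 12q_A - 4(q_L) = 0.
Larkspur's profit: π_L = (256 - 4Q)q_L - (81q_L + (1/2)q_L²). Setting ∂π_L/∂q_L = 0: 175 - 9q_L - 4(q_A) = 0.
Rearranging gives the reaction functions q_A = (165 - 4q_L)/12 and q_L = (175 - 4q_A)/9.
Substituting one into the other gives q_A = 785/92 and q_L = 360/23.

15.65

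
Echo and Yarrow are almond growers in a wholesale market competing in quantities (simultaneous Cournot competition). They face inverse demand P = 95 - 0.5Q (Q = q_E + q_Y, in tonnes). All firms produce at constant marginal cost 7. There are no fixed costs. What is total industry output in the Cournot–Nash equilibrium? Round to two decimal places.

A representative firm's profit is π_i = q_i(95 - 0.5Q) - 7q_i.
First-order condition (treating rivals' output as given): 88 - q_i - (1/2)q_j = 0.
With identical firms every q_j equals q_i, so q_j = q_i and 88 = (3/2)q_i, giving q_i = 176/3.
Total output Q = 176/3 + 176/3 = 352/3.

117.33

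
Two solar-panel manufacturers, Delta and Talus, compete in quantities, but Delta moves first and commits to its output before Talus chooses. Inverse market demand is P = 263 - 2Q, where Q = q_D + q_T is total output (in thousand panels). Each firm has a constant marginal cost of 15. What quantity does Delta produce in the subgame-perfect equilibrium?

Solve by backward induction. Given q_D, the follower Talus maximises π_T = (263 - 2q_D - 2q_T)q_T - 15q_T.
∂π_T/∂q_T = 248 - 2q_D - 4q_T = 0 gives the reaction function q_T = (248 - 2q_D)/4.
Delta substitutes q_T(q_D) into its own profit: π_D = q_D(263 - 2q_D - (248 - 2q_D)/2) - 15q_D = (139 - q_D)q_D - 15q_D.
Maximising: ∂π_D/∂q_D = 124 - 2q_D = 0, giving q_D = 62.
Then q_T = (248 - 2·62)/4 = 31.

62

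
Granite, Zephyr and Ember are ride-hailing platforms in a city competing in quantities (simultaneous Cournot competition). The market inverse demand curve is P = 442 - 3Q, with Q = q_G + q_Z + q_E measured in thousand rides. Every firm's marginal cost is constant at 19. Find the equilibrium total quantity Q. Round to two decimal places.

105.75

Each firm earns π_i = (442 - 3Q)q_i - 19q_i.
First-order condition (treating rivals' output as given): 423 - 6q_i - 3·Σ_{j≠i} q_j = 0.
By symmetry each firm produces the same amount; substituting Σ_{j≠i} q_j = 2q_i yields q_i = 423/12 = 141/4.
Total output Q = 141/4 + 141/4 + 141/4 = 423/4.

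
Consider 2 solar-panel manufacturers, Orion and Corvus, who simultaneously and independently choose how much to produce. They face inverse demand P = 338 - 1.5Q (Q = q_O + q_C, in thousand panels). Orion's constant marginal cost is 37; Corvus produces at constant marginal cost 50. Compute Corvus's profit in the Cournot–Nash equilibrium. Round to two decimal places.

5601.85

Orion's profit: π_O = (338 - 1.5Q)q_O - (37q_O). Setting ∂π_O/∂q_O = 0: 301 - 3q_O - (3/2)(q_C) = 0.
Corvus's first-order condition: 288 - 3q_C - (3/2)(q_O) = 0.
Best responses: q_O = (301 - (3/2)q_C)/3, q_C = (288 - (3/2)q_O)/3.
Solving the pair: q_O = 628/9, q_C = 550/9.
Price P = 338 - (3/2)·(1178/9) = 425/3.
Corvus's profit: (425/3 - 50)·(550/9) = 5601.8519.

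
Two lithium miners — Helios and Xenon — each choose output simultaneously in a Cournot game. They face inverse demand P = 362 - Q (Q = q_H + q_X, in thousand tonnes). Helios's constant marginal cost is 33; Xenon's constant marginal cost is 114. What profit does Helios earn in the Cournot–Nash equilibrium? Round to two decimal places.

Helios's profit: π_H = (362 - Q)q_H - (33q_H). Setting ∂π_H/∂q_H = 0: 329 - 2q_H - (q_X) = 0.
Xenon's profit: π_X = (362 - Q)q_X - (114q_X). Setting ∂π_X/∂q_X = 0: 248 - 2q_X - (q_H) = 0.
Rearranging gives the reaction functions q_H = (329 - q_X)/2 and q_X = (248 - q_H)/2.
Solving the pair: q_H = 410/3, q_X = 167/3.
Price P = 362 - 577/3 = 509/3.
Helios's profit: (509/3 - 33)·(410/3) = 18677.7778.

18677.78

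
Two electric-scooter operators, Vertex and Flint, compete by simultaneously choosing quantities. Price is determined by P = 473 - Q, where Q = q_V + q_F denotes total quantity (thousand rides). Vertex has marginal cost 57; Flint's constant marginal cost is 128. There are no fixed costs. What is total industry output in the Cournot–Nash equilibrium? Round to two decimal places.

253.67

Vertex's profit: π_V = (473 - Q)q_V - (57q_V). Setting ∂π_V/∂q_V = 0: 416 - 2q_V - (q_F) = 0.
Flint's profit: π_F = (473 - Q)q_F - (128q_F). Setting ∂π_F/∂q_F = 0: 345 - 2q_F - (q_V) = 0.
Best responses: q_V = (416 - q_F)/2, q_F = (345 - q_V)/2.
Substituting one into the other gives q_V = 487/3 and q_F = 274/3.
Total output Q = 487/3 + 274/3 = 761/3.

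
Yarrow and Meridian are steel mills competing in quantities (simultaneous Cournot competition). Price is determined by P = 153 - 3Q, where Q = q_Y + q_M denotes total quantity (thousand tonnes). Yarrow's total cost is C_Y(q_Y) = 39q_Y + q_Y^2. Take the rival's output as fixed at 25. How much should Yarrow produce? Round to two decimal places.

4.88

With the rival's output fixed at 25, Yarrow's profit is π_Y = (153 - 3·25 - 3q_Y)q_Y - (39q_Y + q_Y²) = (78 - 3q_Y)q_Y - (39q_Y + q_Y²).
∂π_Y/∂q_Y = 39 - 8q_Y = 0, so q_Y = 39/8.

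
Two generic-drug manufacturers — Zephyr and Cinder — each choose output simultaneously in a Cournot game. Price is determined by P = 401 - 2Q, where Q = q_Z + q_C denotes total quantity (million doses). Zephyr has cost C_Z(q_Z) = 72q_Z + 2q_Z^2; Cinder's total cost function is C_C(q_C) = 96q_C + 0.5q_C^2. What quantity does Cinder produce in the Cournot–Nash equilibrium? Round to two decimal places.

Zephyr's profit: π_Z = (401 - 2Q)q_Z - (72q_Z + 2q_Z²). Setting ∂π_Z/∂q_Z = 0: 329 - 8q_Z - 2(q_C) = 0.
Cinder's first-order condition: 305 - 5q_C - 2(q_Z) = 0.
So q_Z = (329 - 2q_C)/8 and q_C = (305 - 2q_Z)/5.
Solving the pair: q_Z = 115/4, q_C = 99/2.

49.50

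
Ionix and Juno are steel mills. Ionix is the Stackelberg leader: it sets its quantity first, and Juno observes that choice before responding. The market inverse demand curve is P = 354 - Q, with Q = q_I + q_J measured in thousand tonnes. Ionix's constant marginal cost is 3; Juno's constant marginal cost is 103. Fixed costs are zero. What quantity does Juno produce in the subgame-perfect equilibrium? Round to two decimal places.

The follower Juno best-responds to any q_I: π_J = (354 - Q)q_J - 103q_J.
Follower FOC: 251 - q_I - 2q_J = 0, so q_J(q_I) = (251 - q_I)/2.
The leader anticipates this reaction. Substituting into P = 354 - Q gives P = 457/2 - (1/2)q_I, so π_I = (457/2 - (1/2)q_I)q_I - 3q_I.
Leader FOC: 451/2 - q_I = 0, so q_I = 451/2.
Then q_J = (251 - 451/2)/2 = 51/4.

12.75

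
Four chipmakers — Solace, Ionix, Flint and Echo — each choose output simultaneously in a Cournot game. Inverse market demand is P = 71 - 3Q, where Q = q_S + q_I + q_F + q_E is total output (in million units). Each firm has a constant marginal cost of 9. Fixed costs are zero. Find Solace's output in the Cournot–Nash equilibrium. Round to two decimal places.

4.13

Each firm earns π_i = (71 - 3Q)q_i - 9q_i.
Setting ∂π_i/∂q_i = 0 with rivals' quantities fixed: 62 - 6q_i - 3·Σ_{j≠i} q_j = 0.
With identical firms every q_j equals q_i, so Σ_{j≠i} q_j = 3q_i and 62 = 15q_i, giving q_i = 62/15.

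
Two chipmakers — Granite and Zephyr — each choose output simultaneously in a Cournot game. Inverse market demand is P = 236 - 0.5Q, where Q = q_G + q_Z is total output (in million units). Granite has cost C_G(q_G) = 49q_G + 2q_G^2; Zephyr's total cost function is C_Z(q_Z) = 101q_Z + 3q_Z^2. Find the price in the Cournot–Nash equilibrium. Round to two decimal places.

209.77

Granite's profit: π_G = (236 - 0.5Q)q_G - (49q_G + 2q_G²). Setting ∂π_G/∂q_G = 0: 187 - 5q_G - (1/2)(q_Z) = 0.
Zephyr's profit: π_Z = (236 - 0.5Q)q_Z - (101q_Z + 3q_Z²). Setting ∂π_Z/∂q_Z = 0: 135 - 7q_Z - (1/2)(q_G) = 0.
Best responses: q_G = (187 - (1/2)q_Z)/5, q_Z = (135 - (1/2)q_G)/7.
Substituting one into the other gives q_G = 35.7266 and q_Z = 16.7338.
Total output Q = 52.4604, so price P = 236 - (1/2)·52.4604 = 209.7698.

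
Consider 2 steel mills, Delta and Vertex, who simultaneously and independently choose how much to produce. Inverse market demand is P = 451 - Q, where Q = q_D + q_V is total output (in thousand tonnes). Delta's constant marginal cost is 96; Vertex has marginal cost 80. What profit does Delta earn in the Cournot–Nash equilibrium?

12769

Delta's profit: π_D = (451 - Q)q_D - (96q_D). Setting ∂π_D/∂q_D = 0: 355 - 2q_D - (q_V) = 0.
Vertex's first-order condition: 371 - 2q_V - (q_D) = 0.
Rearranging gives the reaction functions q_D = (355 - q_V)/2 and q_V = (371 - q_D)/2.
Substituting one into the other gives q_D = 113 and q_V = 129.
Price P = 451 - 242 = 209.
Delta's profit: (209 - 96)·113 = 12769.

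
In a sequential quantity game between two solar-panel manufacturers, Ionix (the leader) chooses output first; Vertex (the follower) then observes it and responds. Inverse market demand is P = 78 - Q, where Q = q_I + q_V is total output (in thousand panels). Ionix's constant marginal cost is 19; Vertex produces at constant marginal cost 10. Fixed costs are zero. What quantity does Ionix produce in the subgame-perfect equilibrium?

25

Solve by backward induction. Given q_I, the follower Vertex maximises π_V = (78 - q_I - q_V)q_V - 10q_V.
∂π_V/∂q_V = 68 - q_I - 2q_V = 0 gives the reaction function q_V = (68 - q_I)/2.
The leader anticipates this reaction. Substituting into P = 78 - Q gives P = 44 - (1/2)q_I, so π_I = (44 - (1/2)q_I)q_I - 19q_I.
Maximising: ∂π_I/∂q_I = 25 - q_I = 0, giving q_I = 25.
Then q_V = (68 - 25)/2 = 43/2.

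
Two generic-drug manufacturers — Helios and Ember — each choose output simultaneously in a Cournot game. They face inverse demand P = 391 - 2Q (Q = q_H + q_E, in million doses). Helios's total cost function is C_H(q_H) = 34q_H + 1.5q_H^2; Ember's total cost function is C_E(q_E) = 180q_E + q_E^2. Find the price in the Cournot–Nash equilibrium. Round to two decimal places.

260.32

Helios's profit: π_H = (391 - 2Q)q_H - (34q_H + (3/2)q_H²). Setting ∂π_H/∂q_H = 0: 357 - 7q_H - 2(q_E) = 0.
Ember's profit: π_E = (391 - 2Q)q_E - (180q_E + q_E²). Setting ∂π_E/∂q_E = 0: 211 - 6q_E - 2(q_H) = 0.
So q_H = (357 - 2q_E)/7 and q_E = (211 - 2q_H)/6.
Substituting one into the other gives q_H = 860/19 and q_E = 763/38.
Total output Q = 65.3421, so price P = 391 - 2·65.3421 = 260.3158.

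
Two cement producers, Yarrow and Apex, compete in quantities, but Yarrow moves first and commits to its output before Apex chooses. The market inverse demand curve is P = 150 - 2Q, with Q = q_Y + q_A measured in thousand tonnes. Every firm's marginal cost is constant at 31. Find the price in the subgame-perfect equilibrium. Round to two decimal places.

60.75

Solve by backward induction. Given q_Y, the follower Apex maximises π_A = (150 - 2q_Y - 2q_A)q_A - 31q_A.
∂π_A/∂q_A = 119 - 2q_Y - 4q_A = 0 gives the reaction function q_A = (119 - 2q_Y)/4.
Yarrow substitutes q_A(q_Y) into its own profit: π_Y = q_Y(150 - 2q_Y - (119 - 2q_Y)/2) - 31q_Y = (181/2 - q_Y)q_Y - 31q_Y.
Leader FOC: 119/2 - 2q_Y = 0, so q_Y = 119/4.
Then q_A = (119 - 2·(119/4))/4 = 119/8.
Total output Q = 357/8, so price P = 150 - 2·(357/8) = 243/4.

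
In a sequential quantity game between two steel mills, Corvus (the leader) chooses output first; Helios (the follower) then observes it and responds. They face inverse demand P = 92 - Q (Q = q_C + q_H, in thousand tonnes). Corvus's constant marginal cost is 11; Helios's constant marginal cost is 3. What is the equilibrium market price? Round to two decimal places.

29.25

Solve by backward induction. Given q_C, the follower Helios maximises π_H = (92 - q_C - q_H)q_H - 3q_H.
Follower FOC: 89 - q_C - 2q_H = 0, so q_H(q_C) = (89 - q_C)/2.
The leader anticipates this reaction. Substituting into P = 92 - Q gives P = 95/2 - (1/2)q_C, so π_C = (95/2 - (1/2)q_C)q_C - 11q_C.
Maximising: ∂π_C/∂q_C = 73/2 - q_C = 0, giving q_C = 73/2.
Then q_H = (89 - 73/2)/2 = 105/4.
Total output Q = 251/4, so price P = 92 - 251/4 = 117/4.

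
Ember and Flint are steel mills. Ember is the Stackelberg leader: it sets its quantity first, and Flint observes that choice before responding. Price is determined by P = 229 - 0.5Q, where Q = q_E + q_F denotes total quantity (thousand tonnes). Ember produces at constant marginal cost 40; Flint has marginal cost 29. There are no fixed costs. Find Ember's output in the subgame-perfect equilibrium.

Solve by backward induction. Given q_E, the follower Flint maximises π_F = (229 - (1/2)q_E - (1/2)q_F)q_F - 29q_F.
Follower FOC: 200 - (1/2)q_E - q_F = 0, so q_F(q_E) = (200 - (1/2)q_E).
Ember substitutes q_F(q_E) into its own profit: π_E = q_E(229 - (1/2)q_E - (200 - (1/2)q_E)/2) - 40q_E = (129 - (1/4)q_E)q_E - 40q_E.
Maximising: ∂π_E/∂q_E = 89 - (1/2)q_E = 0, giving q_E = 178.
Then q_F = (200 - (1/2)·178) = 111.

178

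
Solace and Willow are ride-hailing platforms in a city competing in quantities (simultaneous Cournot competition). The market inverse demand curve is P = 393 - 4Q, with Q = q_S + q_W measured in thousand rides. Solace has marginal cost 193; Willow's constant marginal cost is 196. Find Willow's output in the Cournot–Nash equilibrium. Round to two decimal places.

Solace's profit: π_S = (393 - 4Q)q_S - (193q_S). Setting ∂π_S/∂q_S = 0: 200 - 8q_S - 4(q_W) = 0.
Willow's first-order condition: 197 - 8q_W - 4(q_S) = 0.
Rearranging gives the reaction functions q_S = (200 - 4q_W)/8 and q_W = (197 - 4q_S)/8.
Substituting one into the other gives q_S = 203/12 and q_W = 97/6.

16.17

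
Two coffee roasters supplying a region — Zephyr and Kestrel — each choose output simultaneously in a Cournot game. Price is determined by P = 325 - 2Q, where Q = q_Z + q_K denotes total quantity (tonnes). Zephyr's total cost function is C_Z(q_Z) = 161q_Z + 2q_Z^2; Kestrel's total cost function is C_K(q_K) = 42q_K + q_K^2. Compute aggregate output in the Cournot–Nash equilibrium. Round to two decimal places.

53.50

Zephyr's profit: π_Z = (325 - 2Q)q_Z - (161q_Z + 2q_Z²). Setting ∂π_Z/∂q_Z = 0: 164 - 8q_Z - 2(q_K) = 0.
Kestrel's first-order condition: 283 - 6q_K - 2(q_Z) = 0.
Rearranging gives the reaction functions q_Z = (164 - 2q_K)/8 and q_K = (283 - 2q_Z)/6.
Solving the pair: q_Z = 19/2, q_K = 44.
Total output Q = 19/2 + 44 = 107/2.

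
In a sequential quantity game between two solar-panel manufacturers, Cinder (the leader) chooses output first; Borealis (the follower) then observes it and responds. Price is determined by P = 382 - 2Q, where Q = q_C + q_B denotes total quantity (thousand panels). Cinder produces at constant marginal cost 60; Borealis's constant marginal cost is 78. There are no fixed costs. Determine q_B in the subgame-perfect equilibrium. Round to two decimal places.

Solve by backward induction. Given q_C, the follower Borealis maximises π_B = (382 - 2q_C - 2q_B)q_B - 78q_B.
∂π_B/∂q_B = 304 - 2q_C - 4q_B = 0 gives the reaction function q_B = (304 - 2q_C)/4.
Cinder substitutes q_B(q_C) into its own profit: π_C = q_C(382 - 2q_C - (304 - 2q_C)/2) - 60q_C = (230 - q_C)q_C - 60q_C.
The leader's first-order condition 170 - 2q_C = 0 yields q_C = 85.
Then q_B = (304 - 2·85)/4 = 67/2.

33.50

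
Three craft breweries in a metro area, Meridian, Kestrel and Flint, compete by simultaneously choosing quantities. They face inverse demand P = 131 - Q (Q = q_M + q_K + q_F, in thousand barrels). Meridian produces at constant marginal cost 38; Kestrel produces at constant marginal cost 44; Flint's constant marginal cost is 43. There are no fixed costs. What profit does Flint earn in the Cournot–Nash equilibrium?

441

Meridian's profit: π_M = (131 - Q)q_M - (38q_M). Setting ∂π_M/∂q_M = 0: 93 - 2q_M - (q_K + q_F) = 0.
Kestrel's profit: π_K = (131 - Q)q_K - (44q_K). Setting ∂π_K/∂q_K = 0: 87 - 2q_K - (q_M + q_F) = 0.
Flint's profit: π_F = (131 - Q)q_F - (43q_F). Setting ∂π_F/∂q_F = 0: 88 - 2q_F - (q_M + q_K) = 0.
Adding the 3 conditions: 268 − 2Q − 2Q = 0, i.e. Q = 67.
Back-substituting: q_M = (93 − 67) = 26, q_K = (87 − 67) = 20, q_F = (88 − 67) = 21.
Price P = 131 - 67 = 64.
Flint's profit: (64 - 43)·21 = 441.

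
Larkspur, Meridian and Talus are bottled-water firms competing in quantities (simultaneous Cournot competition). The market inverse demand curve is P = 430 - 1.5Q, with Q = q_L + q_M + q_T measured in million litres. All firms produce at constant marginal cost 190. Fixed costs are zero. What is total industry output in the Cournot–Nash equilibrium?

A representative firm's profit is π_i = q_i(430 - 1.5Q) - 190q_i.
First-order condition (treating rivals' output as given): 240 - 3q_i - (3/2)·Σ_{j≠i} q_j = 0.
With identical firms every q_j equals q_i, so Σ_{j≠i} q_j = 2q_i and 240 = 6q_i, giving q_i = 40.
Total output Q = 40 + 40 + 40 = 120.

120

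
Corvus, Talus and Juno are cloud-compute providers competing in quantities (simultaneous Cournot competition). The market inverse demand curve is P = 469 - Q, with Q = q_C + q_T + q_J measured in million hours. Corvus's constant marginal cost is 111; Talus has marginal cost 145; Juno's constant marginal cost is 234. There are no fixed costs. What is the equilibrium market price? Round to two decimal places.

Corvus's profit: π_C = (469 - Q)q_C - (111q_C). Setting ∂π_C/∂q_C = 0: 358 - 2q_C - (q_T + q_J) = 0.
Talus's profit: π_T = (469 - Q)q_T - (145q_T). Setting ∂π_T/∂q_T = 0: 324 - 2q_T - (q_C + q_J) = 0.
Juno's first-order condition: 235 - 2q_J - (q_C + q_T) = 0.
Adding the 3 conditions: 917 − 2Q − 2Q = 0, i.e. Q = 917/4.
Back-substituting: q_C = (358 − 917/4) = 515/4, q_T = (324 − 917/4) = 379/4, q_J = (235 − 917/4) = 23/4.
Total output Q = 917/4, so price P = 469 - 917/4 = 959/4.

239.75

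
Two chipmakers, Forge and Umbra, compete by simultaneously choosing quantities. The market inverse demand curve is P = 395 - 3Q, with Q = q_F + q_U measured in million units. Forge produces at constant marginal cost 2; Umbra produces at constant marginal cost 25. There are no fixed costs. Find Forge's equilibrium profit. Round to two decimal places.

Forge's profit: π_F = (395 - 3Q)q_F - (2q_F). Setting ∂π_F/∂q_F = 0: 393 - 6q_F - 3(q_U) = 0.
Umbra's first-order condition: 370 - 6q_U - 3(q_F) = 0.
So q_F = (393 - 3q_U)/6 and q_U = (370 - 3q_F)/6.
Substituting one into the other gives q_F = 416/9 and q_U = 347/9.
Price P = 395 - 3·(763/9) = 422/3.
Forge's profit: (422/3 - 2)·(416/9) = 6409.4815.

6409.48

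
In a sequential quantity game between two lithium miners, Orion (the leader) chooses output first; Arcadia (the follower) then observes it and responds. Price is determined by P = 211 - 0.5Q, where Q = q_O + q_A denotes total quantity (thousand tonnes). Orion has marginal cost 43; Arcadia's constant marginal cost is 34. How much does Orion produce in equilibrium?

The follower Arcadia best-responds to any q_O: π_A = (211 - 0.5Q)q_A - 34q_A.
Follower FOC: 177 - (1/2)q_O - q_A = 0, so q_A(q_O) = (177 - (1/2)q_O).
Orion substitutes q_A(q_O) into its own profit: π_O = q_O(211 - (1/2)q_O - (177 - (1/2)q_O)/2) - 43q_O = (245/2 - (1/4)q_O)q_O - 43q_O.
Leader FOC: 159/2 - (1/2)q_O = 0, so q_O = 159.
Then q_A = (177 - (1/2)·159) = 195/2.

159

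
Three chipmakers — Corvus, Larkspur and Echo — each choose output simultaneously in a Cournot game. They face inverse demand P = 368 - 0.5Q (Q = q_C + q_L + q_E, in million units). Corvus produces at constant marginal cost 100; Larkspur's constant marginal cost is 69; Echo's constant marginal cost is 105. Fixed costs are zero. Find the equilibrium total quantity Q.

415

Corvus's profit: π_C = (368 - 0.5Q)q_C - (100q_C). Setting ∂π_C/∂q_C = 0: 268 - q_C - (1/2)(q_L + q_E) = 0.
Larkspur's first-order condition: 299 - q_L - (1/2)(q_C + q_E) = 0.
Echo's profit: π_E = (368 - 0.5Q)q_E - (105q_E). Setting ∂π_E/∂q_E = 0: 263 - q_E - (1/2)(q_C + q_L) = 0.
Summing all 3 equations gives 830 − 2Q = 0, hence Q = 415.
Back-substituting: q_C = (268 − 415/2)/(1/2) = 121, q_L = (299 − 415/2)/(1/2) = 183, q_E = (263 − 415/2)/(1/2) = 111.
Total output Q = 121 + 183 + 111 = 415.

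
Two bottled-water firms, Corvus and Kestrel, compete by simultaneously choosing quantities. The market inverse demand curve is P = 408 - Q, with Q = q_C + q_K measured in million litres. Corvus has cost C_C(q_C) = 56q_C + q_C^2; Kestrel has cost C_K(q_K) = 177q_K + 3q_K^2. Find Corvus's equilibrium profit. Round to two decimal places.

Corvus's profit: π_C = (408 - Q)q_C - (56q_C + q_C²). Setting ∂π_C/∂q_C = 0: 352 - 4q_C - (q_K) = 0.
Kestrel's profit: π_K = (408 - Q)q_K - (177q_K + 3q_K²). Setting ∂π_K/∂q_K = 0: 231 - 8q_K - (q_C) = 0.
Best responses: q_C = (352 - q_K)/4, q_K = (231 - q_C)/8.
Solving the pair: q_C = 83.3871, q_K = 572/31.
Price P = 408 - 101.8387 = 306.1613.
Corvus's profit: 306.1613·83.3871 - 56·83.3871 - 83.3871² = 13906.8158.

13906.82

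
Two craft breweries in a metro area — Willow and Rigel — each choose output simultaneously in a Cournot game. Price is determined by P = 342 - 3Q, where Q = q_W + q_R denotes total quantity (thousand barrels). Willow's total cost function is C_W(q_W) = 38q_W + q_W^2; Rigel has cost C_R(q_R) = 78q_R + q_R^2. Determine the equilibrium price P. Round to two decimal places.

187.09

Willow's profit: π_W = (342 - 3Q)q_W - (38q_W + q_W²). Setting ∂π_W/∂q_W = 0: 304 - 8q_W - 3(q_R) = 0.
Rigel's profit: π_R = (342 - 3Q)q_R - (78q_R + q_R²). Setting ∂π_R/∂q_R = 0: 264 - 8q_R - 3(q_W) = 0.
Best responses: q_W = (304 - 3q_R)/8, q_R = (264 - 3q_W)/8.
Substituting one into the other gives q_W = 328/11 and q_R = 240/11.
Total output Q = 568/11, so price P = 342 - 3·(568/11) = 187.0909.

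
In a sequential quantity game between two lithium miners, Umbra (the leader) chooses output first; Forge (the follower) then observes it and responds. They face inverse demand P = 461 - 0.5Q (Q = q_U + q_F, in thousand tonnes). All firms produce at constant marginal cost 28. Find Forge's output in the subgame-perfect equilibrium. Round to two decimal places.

Solve by backward induction. Given q_U, the follower Forge maximises π_F = (461 - (1/2)q_U - (1/2)q_F)q_F - 28q_F.
∂π_F/∂q_F = 433 - (1/2)q_U - q_F = 0 gives the reaction function q_F = (433 - (1/2)q_U).
The leader anticipates this reaction. Substituting into P = 461 - 0.5Q gives P = 489/2 - (1/4)q_U, so π_U = (489/2 - (1/4)q_U)q_U - 28q_U.
The leader's first-order condition 433/2 - (1/2)q_U = 0 yields q_U = 433.
Then q_F = (433 - (1/2)·433) = 433/2.

216.50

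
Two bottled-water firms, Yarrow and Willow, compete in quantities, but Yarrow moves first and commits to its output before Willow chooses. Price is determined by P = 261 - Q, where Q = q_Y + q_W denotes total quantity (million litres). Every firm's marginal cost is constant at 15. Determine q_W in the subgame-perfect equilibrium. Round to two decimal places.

Solve by backward induction. Given q_Y, the follower Willow maximises π_W = (261 - q_Y - q_W)q_W - 15q_W.
Setting the follower's marginal profit to zero, 246 - q_Y - 2q_W = 0, i.e. q_W = (246 - q_Y)/2.
Yarrow substitutes q_W(q_Y) into its own profit: π_Y = q_Y(261 - q_Y - (246 - q_Y)/2) - 15q_Y = (138 - (1/2)q_Y)q_Y - 15q_Y.
The leader's first-order condition 123 - q_Y = 0 yields q_Y = 123.
Then q_W = (246 - 123)/2 = 123/2.

61.50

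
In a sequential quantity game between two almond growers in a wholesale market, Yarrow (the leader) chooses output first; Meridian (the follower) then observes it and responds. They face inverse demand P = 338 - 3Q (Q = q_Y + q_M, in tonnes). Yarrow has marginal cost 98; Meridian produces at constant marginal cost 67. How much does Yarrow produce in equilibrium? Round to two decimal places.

34.83

Solve by backward induction. Given q_Y, the follower Meridian maximises π_M = (338 - 3q_Y - 3q_M)q_M - 67q_M.
Follower FOC: 271 - 3q_Y - 6q_M = 0, so q_M(q_Y) = (271 - 3q_Y)/6.
Yarrow substitutes q_M(q_Y) into its own profit: π_Y = q_Y(338 - 3q_Y - (271 - 3q_Y)/2) - 98q_Y = (405/2 - (3/2)q_Y)q_Y - 98q_Y.
The leader's first-order condition 209/2 - 3q_Y = 0 yields q_Y = 209/6.
Then q_M = (271 - 3·(209/6))/6 = 111/4.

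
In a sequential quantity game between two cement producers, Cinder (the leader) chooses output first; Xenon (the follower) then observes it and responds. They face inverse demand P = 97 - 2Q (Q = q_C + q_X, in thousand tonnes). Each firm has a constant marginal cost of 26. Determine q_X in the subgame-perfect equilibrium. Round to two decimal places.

8.88

Solve by backward induction. Given q_C, the follower Xenon maximises π_X = (97 - 2q_C - 2q_X)q_X - 26q_X.
∂π_X/∂q_X = 71 - 2q_C - 4q_X = 0 gives the reaction function q_X = (71 - 2q_C)/4.
The leader anticipates this reaction. Substituting into P = 97 - 2Q gives P = 123/2 - q_C, so π_C = (123/2 - q_C)q_C - 26q_C.
Maximising: ∂π_C/∂q_C = 71/2 - 2q_C = 0, giving q_C = 71/4.
Then q_X = (71 - 2·(71/4))/4 = 71/8.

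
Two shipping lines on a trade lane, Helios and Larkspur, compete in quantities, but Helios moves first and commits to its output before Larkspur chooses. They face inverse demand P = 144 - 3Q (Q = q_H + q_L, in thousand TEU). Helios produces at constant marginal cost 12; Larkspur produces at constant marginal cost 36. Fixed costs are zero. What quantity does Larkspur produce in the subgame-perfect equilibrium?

The follower Larkspur best-responds to any q_H: π_L = (144 - 3Q)q_L - 36q_L.
∂π_L/∂q_L = 108 - 3q_H - 6q_L = 0 gives the reaction function q_L = (108 - 3q_H)/6.
Helios substitutes q_L(q_H) into its own profit: π_H = q_H(144 - 3q_H - (108 - 3q_H)/2) - 12q_H = (90 - (3/2)q_H)q_H - 12q_H.
Maximising: ∂π_H/∂q_H = 78 - 3q_H = 0, giving q_H = 26.
Then q_L = (108 - 3·26)/6 = 5.

5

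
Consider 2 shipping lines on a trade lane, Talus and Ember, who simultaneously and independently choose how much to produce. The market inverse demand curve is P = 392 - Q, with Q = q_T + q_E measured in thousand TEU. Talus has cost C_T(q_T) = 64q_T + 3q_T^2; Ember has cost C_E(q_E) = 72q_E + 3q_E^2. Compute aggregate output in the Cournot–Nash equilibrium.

72

Talus's profit: π_T = (392 - Q)q_T - (64q_T + 3q_T²). Setting ∂π_T/∂q_T = 0: 328 - 8q_T - (q_E) = 0.
Ember's first-order condition: 320 - 8q_E - (q_T) = 0.
So q_T = (328 - q_E)/8 and q_E = (320 - q_T)/8.
Substituting one into the other gives q_T = 256/7 and q_E = 248/7.
Total output Q = 256/7 + 248/7 = 72.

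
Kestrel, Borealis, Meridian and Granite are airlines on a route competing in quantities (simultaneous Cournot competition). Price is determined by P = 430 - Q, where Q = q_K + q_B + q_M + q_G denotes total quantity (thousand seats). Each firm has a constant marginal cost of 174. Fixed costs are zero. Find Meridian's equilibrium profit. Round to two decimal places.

2621.44

Each firm earns π_i = (430 - Q)q_i - 174q_i.
First-order condition (treating rivals' output as given): 256 - 2q_i - Σ_{j≠i} q_j = 0.
With identical firms every q_j equals q_i, so Σ_{j≠i} q_j = 3q_i and 256 = 5q_i, giving q_i = 256/5.
Price P = 430 - 1024/5 = 1126/5.
Meridian's profit: (1126/5 - 174)·(256/5) = 2621.4400.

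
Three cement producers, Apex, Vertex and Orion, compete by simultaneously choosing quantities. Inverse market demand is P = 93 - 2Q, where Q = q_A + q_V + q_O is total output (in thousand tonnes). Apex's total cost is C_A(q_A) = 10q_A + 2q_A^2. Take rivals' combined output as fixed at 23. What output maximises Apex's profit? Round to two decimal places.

4.63

With rivals' combined output fixed at 23, Apex's profit is π_A = (93 - 2·23 - 2q_A)q_A - (10q_A + 2q_A²) = (47 - 2q_A)q_A - (10q_A + 2q_A²).
∂π_A/∂q_A = 37 - 8q_A = 0, so q_A = 37/8.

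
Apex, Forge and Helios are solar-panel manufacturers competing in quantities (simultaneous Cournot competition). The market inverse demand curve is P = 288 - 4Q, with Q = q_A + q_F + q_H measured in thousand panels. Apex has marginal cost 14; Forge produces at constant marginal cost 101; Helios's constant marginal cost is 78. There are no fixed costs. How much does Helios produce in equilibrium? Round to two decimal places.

10.56

Apex's profit: π_A = (288 - 4Q)q_A - (14q_A). Setting ∂π_A/∂q_A = 0: 274 - 8q_A - 4(q_F + q_H) = 0.
Forge's profit: π_F = (288 - 4Q)q_F - (101q_F). Setting ∂π_F/∂q_F = 0: 187 - 8q_F - 4(q_A + q_H) = 0.
Helios's first-order condition: 210 - 8q_H - 4(q_A + q_F) = 0.
Summing all 3 equations gives 671 − 16Q = 0, hence Q = 671/16.
Back-substituting: q_A = (274 − 671/4)/4 = 425/16, q_F = (187 − 671/4)/4 = 77/16, q_H = (210 − 671/4)/4 = 169/16.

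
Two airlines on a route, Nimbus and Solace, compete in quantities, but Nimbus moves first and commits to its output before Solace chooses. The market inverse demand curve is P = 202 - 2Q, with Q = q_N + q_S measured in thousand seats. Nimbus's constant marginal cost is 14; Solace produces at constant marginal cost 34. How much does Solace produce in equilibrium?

Solve by backward induction. Given q_N, the follower Solace maximises π_S = (202 - 2q_N - 2q_S)q_S - 34q_S.
∂π_S/∂q_S = 168 - 2q_N - 4q_S = 0 gives the reaction function q_S = (168 - 2q_N)/4.
Nimbus substitutes q_S(q_N) into its own profit: π_N = q_N(202 - 2q_N - (168 - 2q_N)/2) - 14q_N = (118 - q_N)q_N - 14q_N.
Leader FOC: 104 - 2q_N = 0, so q_N = 52.
Then q_S = (168 - 2·52)/4 = 16.

16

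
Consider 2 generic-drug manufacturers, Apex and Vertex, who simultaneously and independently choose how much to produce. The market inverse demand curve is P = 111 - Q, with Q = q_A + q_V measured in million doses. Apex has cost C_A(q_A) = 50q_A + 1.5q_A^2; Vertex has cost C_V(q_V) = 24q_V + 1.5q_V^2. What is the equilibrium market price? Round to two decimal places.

86.33

Apex's profit: π_A = (111 - Q)q_A - (50q_A + (3/2)q_A²). Setting ∂π_A/∂q_A = 0: 61 - 5q_A - (q_V) = 0.
Vertex's first-order condition: 87 - 5q_V - (q_A) = 0.
So q_A = (61 - q_V)/5 and q_V = (87 - q_A)/5.
Substituting one into the other gives q_A = 109/12 and q_V = 187/12.
Total output Q = 74/3, so price P = 111 - 74/3 = 259/3.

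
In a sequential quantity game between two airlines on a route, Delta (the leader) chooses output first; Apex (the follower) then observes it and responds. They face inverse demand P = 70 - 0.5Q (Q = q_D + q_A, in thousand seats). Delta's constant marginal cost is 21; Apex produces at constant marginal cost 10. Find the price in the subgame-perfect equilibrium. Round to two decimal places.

The follower Apex best-responds to any q_D: π_A = (70 - 0.5Q)q_A - 10q_A.
Follower FOC: 60 - (1/2)q_D - q_A = 0, so q_A(q_D) = (60 - (1/2)q_D).
Delta substitutes q_A(q_D) into its own profit: π_D = q_D(70 - (1/2)q_D - (60 - (1/2)q_D)/2) - 21q_D = (40 - (1/4)q_D)q_D - 21q_D.
Maximising: ∂π_D/∂q_D = 19 - (1/2)q_D = 0, giving q_D = 38.
Then q_A = (60 - (1/2)·38) = 41.
Total output Q = 79, so price P = 70 - (1/2)·79 = 61/2.

30.50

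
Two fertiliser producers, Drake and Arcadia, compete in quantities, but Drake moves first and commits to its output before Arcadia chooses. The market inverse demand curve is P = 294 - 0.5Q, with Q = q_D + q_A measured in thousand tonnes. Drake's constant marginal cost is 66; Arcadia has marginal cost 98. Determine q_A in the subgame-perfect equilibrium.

The follower Arcadia best-responds to any q_D: π_A = (294 - 0.5Q)q_A - 98q_A.
∂π_A/∂q_A = 196 - (1/2)q_D - q_A = 0 gives the reaction function q_A = (196 - (1/2)q_D).
Drake substitutes q_A(q_D) into its own profit: π_D = q_D(294 - (1/2)q_D - (196 - (1/2)q_D)/2) - 66q_D = (196 - (1/4)q_D)q_D - 66q_D.
Leader FOC: 130 - (1/2)q_D = 0, so q_D = 260.
Then q_A = (196 - (1/2)·260) = 66.

66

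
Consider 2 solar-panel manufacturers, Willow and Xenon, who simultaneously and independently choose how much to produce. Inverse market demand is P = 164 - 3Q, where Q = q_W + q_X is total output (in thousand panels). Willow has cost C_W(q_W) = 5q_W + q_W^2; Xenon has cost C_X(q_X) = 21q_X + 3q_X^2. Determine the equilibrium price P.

Willow's profit: π_W = (164 - 3Q)q_W - (5q_W + q_W²). Setting ∂π_W/∂q_W = 0: 159 - 8q_W - 3(q_X) = 0.
Xenon's first-order condition: 143 - 12q_X - 3(q_W) = 0.
So q_W = (159 - 3q_X)/8 and q_X = (143 - 3q_W)/12.
Substituting one into the other gives q_W = 17 and q_X = 23/3.
Total output Q = 74/3, so price P = 164 - 3·(74/3) = 90.

90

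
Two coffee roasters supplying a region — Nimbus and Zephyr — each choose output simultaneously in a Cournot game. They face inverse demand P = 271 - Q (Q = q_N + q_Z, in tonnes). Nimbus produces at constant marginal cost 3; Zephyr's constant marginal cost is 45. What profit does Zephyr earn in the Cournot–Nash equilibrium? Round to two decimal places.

3761.78

Nimbus's profit: π_N = (271 - Q)q_N - (3q_N). Setting ∂π_N/∂q_N = 0: 268 - 2q_N - (q_Z) = 0.
Zephyr's profit: π_Z = (271 - Q)q_Z - (45q_Z). Setting ∂π_Z/∂q_Z = 0: 226 - 2q_Z - (q_N) = 0.
So q_N = (268 - q_Z)/2 and q_Z = (226 - q_N)/2.
Substituting one into the other gives q_N = 310/3 and q_Z = 184/3.
Price P = 271 - 494/3 = 319/3.
Zephyr's profit: (319/3 - 45)·(184/3) = 3761.7778.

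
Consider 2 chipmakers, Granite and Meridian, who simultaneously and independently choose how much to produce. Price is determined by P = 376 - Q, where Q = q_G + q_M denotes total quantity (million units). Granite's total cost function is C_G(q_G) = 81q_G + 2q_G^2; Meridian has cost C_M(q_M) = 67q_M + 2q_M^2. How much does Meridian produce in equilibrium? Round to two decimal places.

Granite's profit: π_G = (376 - Q)q_G - (81q_G + 2q_G²). Setting ∂π_G/∂q_G = 0: 295 - 6q_G - (q_M) = 0.
Meridian's first-order condition: 309 - 6q_M - (q_G) = 0.
Rearranging gives the reaction functions q_G = (295 - q_M)/6 and q_M = (309 - q_G)/6.
Substituting one into the other gives q_G = 1461/35 and q_M = 1559/35.

44.54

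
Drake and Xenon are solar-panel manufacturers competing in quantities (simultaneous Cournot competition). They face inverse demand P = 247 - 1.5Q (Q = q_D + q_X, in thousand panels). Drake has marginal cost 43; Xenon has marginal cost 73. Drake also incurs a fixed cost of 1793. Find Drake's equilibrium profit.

2263

Drake's profit: π_D = (247 - 1.5Q)q_D - (43q_D). Setting ∂π_D/∂q_D = 0: 204 - 3q_D - (3/2)(q_X) = 0.
Xenon's first-order condition: 174 - 3q_X - (3/2)(q_D) = 0.
Rearranging gives the reaction functions q_D = (204 - (3/2)q_X)/3 and q_X = (174 - (3/2)q_D)/3.
Solving the pair: q_D = 52, q_X = 32.
Price P = 247 - (3/2)·84 = 121.
Drake's profit: (121 - 43)·52 - 1793 = 2263.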